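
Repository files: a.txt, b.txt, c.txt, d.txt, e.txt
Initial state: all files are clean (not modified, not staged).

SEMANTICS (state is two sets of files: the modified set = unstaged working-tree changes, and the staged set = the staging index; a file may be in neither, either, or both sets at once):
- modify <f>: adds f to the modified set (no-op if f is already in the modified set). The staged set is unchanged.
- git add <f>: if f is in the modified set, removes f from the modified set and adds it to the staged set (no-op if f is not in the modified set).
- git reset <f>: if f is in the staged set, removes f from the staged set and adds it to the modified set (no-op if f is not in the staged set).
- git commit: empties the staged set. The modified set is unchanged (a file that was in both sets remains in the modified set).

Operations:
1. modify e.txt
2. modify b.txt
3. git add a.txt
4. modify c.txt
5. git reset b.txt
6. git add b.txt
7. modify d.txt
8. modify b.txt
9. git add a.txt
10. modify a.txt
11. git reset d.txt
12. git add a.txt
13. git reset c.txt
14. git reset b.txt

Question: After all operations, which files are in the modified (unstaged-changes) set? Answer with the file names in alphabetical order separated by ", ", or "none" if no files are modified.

Answer: b.txt, c.txt, d.txt, e.txt

Derivation:
After op 1 (modify e.txt): modified={e.txt} staged={none}
After op 2 (modify b.txt): modified={b.txt, e.txt} staged={none}
After op 3 (git add a.txt): modified={b.txt, e.txt} staged={none}
After op 4 (modify c.txt): modified={b.txt, c.txt, e.txt} staged={none}
After op 5 (git reset b.txt): modified={b.txt, c.txt, e.txt} staged={none}
After op 6 (git add b.txt): modified={c.txt, e.txt} staged={b.txt}
After op 7 (modify d.txt): modified={c.txt, d.txt, e.txt} staged={b.txt}
After op 8 (modify b.txt): modified={b.txt, c.txt, d.txt, e.txt} staged={b.txt}
After op 9 (git add a.txt): modified={b.txt, c.txt, d.txt, e.txt} staged={b.txt}
After op 10 (modify a.txt): modified={a.txt, b.txt, c.txt, d.txt, e.txt} staged={b.txt}
After op 11 (git reset d.txt): modified={a.txt, b.txt, c.txt, d.txt, e.txt} staged={b.txt}
After op 12 (git add a.txt): modified={b.txt, c.txt, d.txt, e.txt} staged={a.txt, b.txt}
After op 13 (git reset c.txt): modified={b.txt, c.txt, d.txt, e.txt} staged={a.txt, b.txt}
After op 14 (git reset b.txt): modified={b.txt, c.txt, d.txt, e.txt} staged={a.txt}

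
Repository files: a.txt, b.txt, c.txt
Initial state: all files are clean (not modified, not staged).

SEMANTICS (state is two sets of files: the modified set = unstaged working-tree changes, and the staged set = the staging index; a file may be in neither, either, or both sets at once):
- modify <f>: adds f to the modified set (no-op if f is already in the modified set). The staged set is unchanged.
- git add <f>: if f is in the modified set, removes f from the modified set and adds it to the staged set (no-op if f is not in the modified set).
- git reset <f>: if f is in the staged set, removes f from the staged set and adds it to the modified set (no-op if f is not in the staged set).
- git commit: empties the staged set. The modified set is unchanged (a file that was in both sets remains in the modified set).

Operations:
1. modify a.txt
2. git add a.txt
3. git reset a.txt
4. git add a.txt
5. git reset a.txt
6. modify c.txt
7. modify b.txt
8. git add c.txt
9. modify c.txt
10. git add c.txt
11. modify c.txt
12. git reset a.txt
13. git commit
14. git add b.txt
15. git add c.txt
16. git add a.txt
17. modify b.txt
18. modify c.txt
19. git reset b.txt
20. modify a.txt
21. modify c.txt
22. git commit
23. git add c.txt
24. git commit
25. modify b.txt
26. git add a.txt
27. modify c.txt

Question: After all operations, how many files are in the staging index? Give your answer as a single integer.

Answer: 1

Derivation:
After op 1 (modify a.txt): modified={a.txt} staged={none}
After op 2 (git add a.txt): modified={none} staged={a.txt}
After op 3 (git reset a.txt): modified={a.txt} staged={none}
After op 4 (git add a.txt): modified={none} staged={a.txt}
After op 5 (git reset a.txt): modified={a.txt} staged={none}
After op 6 (modify c.txt): modified={a.txt, c.txt} staged={none}
After op 7 (modify b.txt): modified={a.txt, b.txt, c.txt} staged={none}
After op 8 (git add c.txt): modified={a.txt, b.txt} staged={c.txt}
After op 9 (modify c.txt): modified={a.txt, b.txt, c.txt} staged={c.txt}
After op 10 (git add c.txt): modified={a.txt, b.txt} staged={c.txt}
After op 11 (modify c.txt): modified={a.txt, b.txt, c.txt} staged={c.txt}
After op 12 (git reset a.txt): modified={a.txt, b.txt, c.txt} staged={c.txt}
After op 13 (git commit): modified={a.txt, b.txt, c.txt} staged={none}
After op 14 (git add b.txt): modified={a.txt, c.txt} staged={b.txt}
After op 15 (git add c.txt): modified={a.txt} staged={b.txt, c.txt}
After op 16 (git add a.txt): modified={none} staged={a.txt, b.txt, c.txt}
After op 17 (modify b.txt): modified={b.txt} staged={a.txt, b.txt, c.txt}
After op 18 (modify c.txt): modified={b.txt, c.txt} staged={a.txt, b.txt, c.txt}
After op 19 (git reset b.txt): modified={b.txt, c.txt} staged={a.txt, c.txt}
After op 20 (modify a.txt): modified={a.txt, b.txt, c.txt} staged={a.txt, c.txt}
After op 21 (modify c.txt): modified={a.txt, b.txt, c.txt} staged={a.txt, c.txt}
After op 22 (git commit): modified={a.txt, b.txt, c.txt} staged={none}
After op 23 (git add c.txt): modified={a.txt, b.txt} staged={c.txt}
After op 24 (git commit): modified={a.txt, b.txt} staged={none}
After op 25 (modify b.txt): modified={a.txt, b.txt} staged={none}
After op 26 (git add a.txt): modified={b.txt} staged={a.txt}
After op 27 (modify c.txt): modified={b.txt, c.txt} staged={a.txt}
Final staged set: {a.txt} -> count=1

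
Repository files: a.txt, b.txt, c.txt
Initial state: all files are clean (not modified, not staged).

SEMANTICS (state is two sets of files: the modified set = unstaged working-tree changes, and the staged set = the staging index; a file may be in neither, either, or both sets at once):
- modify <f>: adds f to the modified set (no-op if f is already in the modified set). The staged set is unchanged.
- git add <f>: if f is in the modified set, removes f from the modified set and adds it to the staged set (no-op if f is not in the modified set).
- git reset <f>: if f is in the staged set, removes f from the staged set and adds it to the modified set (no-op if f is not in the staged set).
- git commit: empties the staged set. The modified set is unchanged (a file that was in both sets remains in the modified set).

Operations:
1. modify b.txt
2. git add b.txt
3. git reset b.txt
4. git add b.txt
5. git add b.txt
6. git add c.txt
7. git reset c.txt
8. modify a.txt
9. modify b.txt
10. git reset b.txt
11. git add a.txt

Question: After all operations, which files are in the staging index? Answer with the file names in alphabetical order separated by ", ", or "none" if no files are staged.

Answer: a.txt

Derivation:
After op 1 (modify b.txt): modified={b.txt} staged={none}
After op 2 (git add b.txt): modified={none} staged={b.txt}
After op 3 (git reset b.txt): modified={b.txt} staged={none}
After op 4 (git add b.txt): modified={none} staged={b.txt}
After op 5 (git add b.txt): modified={none} staged={b.txt}
After op 6 (git add c.txt): modified={none} staged={b.txt}
After op 7 (git reset c.txt): modified={none} staged={b.txt}
After op 8 (modify a.txt): modified={a.txt} staged={b.txt}
After op 9 (modify b.txt): modified={a.txt, b.txt} staged={b.txt}
After op 10 (git reset b.txt): modified={a.txt, b.txt} staged={none}
After op 11 (git add a.txt): modified={b.txt} staged={a.txt}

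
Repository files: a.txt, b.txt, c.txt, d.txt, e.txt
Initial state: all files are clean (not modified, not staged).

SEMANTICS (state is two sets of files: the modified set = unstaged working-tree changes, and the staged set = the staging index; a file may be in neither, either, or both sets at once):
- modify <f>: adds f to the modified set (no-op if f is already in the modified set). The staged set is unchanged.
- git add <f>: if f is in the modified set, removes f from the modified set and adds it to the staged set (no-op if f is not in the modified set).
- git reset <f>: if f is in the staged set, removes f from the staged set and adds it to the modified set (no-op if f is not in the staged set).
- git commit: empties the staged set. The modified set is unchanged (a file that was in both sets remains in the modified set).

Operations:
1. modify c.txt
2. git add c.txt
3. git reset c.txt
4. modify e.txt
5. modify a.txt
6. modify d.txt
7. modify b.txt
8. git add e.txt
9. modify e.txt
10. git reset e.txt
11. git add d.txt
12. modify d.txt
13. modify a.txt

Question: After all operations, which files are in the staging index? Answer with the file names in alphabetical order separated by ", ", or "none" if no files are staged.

After op 1 (modify c.txt): modified={c.txt} staged={none}
After op 2 (git add c.txt): modified={none} staged={c.txt}
After op 3 (git reset c.txt): modified={c.txt} staged={none}
After op 4 (modify e.txt): modified={c.txt, e.txt} staged={none}
After op 5 (modify a.txt): modified={a.txt, c.txt, e.txt} staged={none}
After op 6 (modify d.txt): modified={a.txt, c.txt, d.txt, e.txt} staged={none}
After op 7 (modify b.txt): modified={a.txt, b.txt, c.txt, d.txt, e.txt} staged={none}
After op 8 (git add e.txt): modified={a.txt, b.txt, c.txt, d.txt} staged={e.txt}
After op 9 (modify e.txt): modified={a.txt, b.txt, c.txt, d.txt, e.txt} staged={e.txt}
After op 10 (git reset e.txt): modified={a.txt, b.txt, c.txt, d.txt, e.txt} staged={none}
After op 11 (git add d.txt): modified={a.txt, b.txt, c.txt, e.txt} staged={d.txt}
After op 12 (modify d.txt): modified={a.txt, b.txt, c.txt, d.txt, e.txt} staged={d.txt}
After op 13 (modify a.txt): modified={a.txt, b.txt, c.txt, d.txt, e.txt} staged={d.txt}

Answer: d.txt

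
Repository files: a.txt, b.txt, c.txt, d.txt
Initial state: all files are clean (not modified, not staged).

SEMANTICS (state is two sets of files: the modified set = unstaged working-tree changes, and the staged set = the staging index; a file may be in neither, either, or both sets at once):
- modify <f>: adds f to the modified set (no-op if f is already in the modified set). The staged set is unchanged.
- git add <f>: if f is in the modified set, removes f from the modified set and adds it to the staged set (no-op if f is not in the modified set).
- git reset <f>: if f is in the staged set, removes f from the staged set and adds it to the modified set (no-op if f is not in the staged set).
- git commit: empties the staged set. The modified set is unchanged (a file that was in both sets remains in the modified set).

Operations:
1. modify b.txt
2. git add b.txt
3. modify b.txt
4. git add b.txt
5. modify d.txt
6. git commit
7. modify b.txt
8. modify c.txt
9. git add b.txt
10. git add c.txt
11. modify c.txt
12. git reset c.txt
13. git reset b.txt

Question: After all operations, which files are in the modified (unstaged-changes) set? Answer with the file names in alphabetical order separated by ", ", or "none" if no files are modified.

After op 1 (modify b.txt): modified={b.txt} staged={none}
After op 2 (git add b.txt): modified={none} staged={b.txt}
After op 3 (modify b.txt): modified={b.txt} staged={b.txt}
After op 4 (git add b.txt): modified={none} staged={b.txt}
After op 5 (modify d.txt): modified={d.txt} staged={b.txt}
After op 6 (git commit): modified={d.txt} staged={none}
After op 7 (modify b.txt): modified={b.txt, d.txt} staged={none}
After op 8 (modify c.txt): modified={b.txt, c.txt, d.txt} staged={none}
After op 9 (git add b.txt): modified={c.txt, d.txt} staged={b.txt}
After op 10 (git add c.txt): modified={d.txt} staged={b.txt, c.txt}
After op 11 (modify c.txt): modified={c.txt, d.txt} staged={b.txt, c.txt}
After op 12 (git reset c.txt): modified={c.txt, d.txt} staged={b.txt}
After op 13 (git reset b.txt): modified={b.txt, c.txt, d.txt} staged={none}

Answer: b.txt, c.txt, d.txt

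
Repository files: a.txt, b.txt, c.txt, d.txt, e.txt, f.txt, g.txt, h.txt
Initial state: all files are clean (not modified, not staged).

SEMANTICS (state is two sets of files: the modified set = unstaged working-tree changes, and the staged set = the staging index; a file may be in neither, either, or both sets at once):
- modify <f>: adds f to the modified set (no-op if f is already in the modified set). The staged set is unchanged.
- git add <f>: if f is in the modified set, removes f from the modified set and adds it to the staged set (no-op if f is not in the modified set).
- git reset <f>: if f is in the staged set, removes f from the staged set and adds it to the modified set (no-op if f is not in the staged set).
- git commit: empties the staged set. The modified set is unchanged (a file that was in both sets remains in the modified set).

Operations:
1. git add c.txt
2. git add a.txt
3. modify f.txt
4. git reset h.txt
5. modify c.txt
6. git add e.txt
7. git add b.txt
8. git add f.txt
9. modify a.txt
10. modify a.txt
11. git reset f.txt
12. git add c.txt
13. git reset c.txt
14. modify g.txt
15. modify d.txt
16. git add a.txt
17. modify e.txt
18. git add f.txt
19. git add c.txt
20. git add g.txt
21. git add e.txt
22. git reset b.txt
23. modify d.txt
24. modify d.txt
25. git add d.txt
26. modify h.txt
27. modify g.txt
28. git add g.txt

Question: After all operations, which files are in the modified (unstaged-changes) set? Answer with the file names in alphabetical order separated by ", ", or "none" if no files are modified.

Answer: h.txt

Derivation:
After op 1 (git add c.txt): modified={none} staged={none}
After op 2 (git add a.txt): modified={none} staged={none}
After op 3 (modify f.txt): modified={f.txt} staged={none}
After op 4 (git reset h.txt): modified={f.txt} staged={none}
After op 5 (modify c.txt): modified={c.txt, f.txt} staged={none}
After op 6 (git add e.txt): modified={c.txt, f.txt} staged={none}
After op 7 (git add b.txt): modified={c.txt, f.txt} staged={none}
After op 8 (git add f.txt): modified={c.txt} staged={f.txt}
After op 9 (modify a.txt): modified={a.txt, c.txt} staged={f.txt}
After op 10 (modify a.txt): modified={a.txt, c.txt} staged={f.txt}
After op 11 (git reset f.txt): modified={a.txt, c.txt, f.txt} staged={none}
After op 12 (git add c.txt): modified={a.txt, f.txt} staged={c.txt}
After op 13 (git reset c.txt): modified={a.txt, c.txt, f.txt} staged={none}
After op 14 (modify g.txt): modified={a.txt, c.txt, f.txt, g.txt} staged={none}
After op 15 (modify d.txt): modified={a.txt, c.txt, d.txt, f.txt, g.txt} staged={none}
After op 16 (git add a.txt): modified={c.txt, d.txt, f.txt, g.txt} staged={a.txt}
After op 17 (modify e.txt): modified={c.txt, d.txt, e.txt, f.txt, g.txt} staged={a.txt}
After op 18 (git add f.txt): modified={c.txt, d.txt, e.txt, g.txt} staged={a.txt, f.txt}
After op 19 (git add c.txt): modified={d.txt, e.txt, g.txt} staged={a.txt, c.txt, f.txt}
After op 20 (git add g.txt): modified={d.txt, e.txt} staged={a.txt, c.txt, f.txt, g.txt}
After op 21 (git add e.txt): modified={d.txt} staged={a.txt, c.txt, e.txt, f.txt, g.txt}
After op 22 (git reset b.txt): modified={d.txt} staged={a.txt, c.txt, e.txt, f.txt, g.txt}
After op 23 (modify d.txt): modified={d.txt} staged={a.txt, c.txt, e.txt, f.txt, g.txt}
After op 24 (modify d.txt): modified={d.txt} staged={a.txt, c.txt, e.txt, f.txt, g.txt}
After op 25 (git add d.txt): modified={none} staged={a.txt, c.txt, d.txt, e.txt, f.txt, g.txt}
After op 26 (modify h.txt): modified={h.txt} staged={a.txt, c.txt, d.txt, e.txt, f.txt, g.txt}
After op 27 (modify g.txt): modified={g.txt, h.txt} staged={a.txt, c.txt, d.txt, e.txt, f.txt, g.txt}
After op 28 (git add g.txt): modified={h.txt} staged={a.txt, c.txt, d.txt, e.txt, f.txt, g.txt}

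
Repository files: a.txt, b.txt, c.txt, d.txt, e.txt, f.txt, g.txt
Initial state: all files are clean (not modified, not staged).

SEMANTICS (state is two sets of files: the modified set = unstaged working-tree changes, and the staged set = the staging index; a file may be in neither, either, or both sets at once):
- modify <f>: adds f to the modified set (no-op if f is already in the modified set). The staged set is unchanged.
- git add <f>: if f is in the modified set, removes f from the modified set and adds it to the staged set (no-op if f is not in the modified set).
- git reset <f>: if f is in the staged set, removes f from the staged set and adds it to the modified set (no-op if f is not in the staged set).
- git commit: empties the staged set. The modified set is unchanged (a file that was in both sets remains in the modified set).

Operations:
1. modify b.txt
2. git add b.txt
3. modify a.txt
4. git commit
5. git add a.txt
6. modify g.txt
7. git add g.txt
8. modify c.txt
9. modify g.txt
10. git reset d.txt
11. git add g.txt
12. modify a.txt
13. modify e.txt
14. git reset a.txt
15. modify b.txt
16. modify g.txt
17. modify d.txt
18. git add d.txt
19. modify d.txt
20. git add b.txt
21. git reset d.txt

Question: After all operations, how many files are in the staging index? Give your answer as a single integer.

Answer: 2

Derivation:
After op 1 (modify b.txt): modified={b.txt} staged={none}
After op 2 (git add b.txt): modified={none} staged={b.txt}
After op 3 (modify a.txt): modified={a.txt} staged={b.txt}
After op 4 (git commit): modified={a.txt} staged={none}
After op 5 (git add a.txt): modified={none} staged={a.txt}
After op 6 (modify g.txt): modified={g.txt} staged={a.txt}
After op 7 (git add g.txt): modified={none} staged={a.txt, g.txt}
After op 8 (modify c.txt): modified={c.txt} staged={a.txt, g.txt}
After op 9 (modify g.txt): modified={c.txt, g.txt} staged={a.txt, g.txt}
After op 10 (git reset d.txt): modified={c.txt, g.txt} staged={a.txt, g.txt}
After op 11 (git add g.txt): modified={c.txt} staged={a.txt, g.txt}
After op 12 (modify a.txt): modified={a.txt, c.txt} staged={a.txt, g.txt}
After op 13 (modify e.txt): modified={a.txt, c.txt, e.txt} staged={a.txt, g.txt}
After op 14 (git reset a.txt): modified={a.txt, c.txt, e.txt} staged={g.txt}
After op 15 (modify b.txt): modified={a.txt, b.txt, c.txt, e.txt} staged={g.txt}
After op 16 (modify g.txt): modified={a.txt, b.txt, c.txt, e.txt, g.txt} staged={g.txt}
After op 17 (modify d.txt): modified={a.txt, b.txt, c.txt, d.txt, e.txt, g.txt} staged={g.txt}
After op 18 (git add d.txt): modified={a.txt, b.txt, c.txt, e.txt, g.txt} staged={d.txt, g.txt}
After op 19 (modify d.txt): modified={a.txt, b.txt, c.txt, d.txt, e.txt, g.txt} staged={d.txt, g.txt}
After op 20 (git add b.txt): modified={a.txt, c.txt, d.txt, e.txt, g.txt} staged={b.txt, d.txt, g.txt}
After op 21 (git reset d.txt): modified={a.txt, c.txt, d.txt, e.txt, g.txt} staged={b.txt, g.txt}
Final staged set: {b.txt, g.txt} -> count=2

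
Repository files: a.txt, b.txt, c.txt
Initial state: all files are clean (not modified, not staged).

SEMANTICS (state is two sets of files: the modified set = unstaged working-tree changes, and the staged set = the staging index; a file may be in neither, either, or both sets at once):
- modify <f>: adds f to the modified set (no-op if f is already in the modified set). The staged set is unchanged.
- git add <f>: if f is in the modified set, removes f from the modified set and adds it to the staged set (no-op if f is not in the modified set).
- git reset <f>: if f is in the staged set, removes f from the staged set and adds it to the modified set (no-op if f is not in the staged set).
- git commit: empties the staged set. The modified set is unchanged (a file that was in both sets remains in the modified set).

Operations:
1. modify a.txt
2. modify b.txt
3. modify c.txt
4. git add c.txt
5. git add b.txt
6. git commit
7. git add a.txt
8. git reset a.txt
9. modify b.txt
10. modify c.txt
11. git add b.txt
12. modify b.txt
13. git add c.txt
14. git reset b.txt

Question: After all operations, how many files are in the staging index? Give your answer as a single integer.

After op 1 (modify a.txt): modified={a.txt} staged={none}
After op 2 (modify b.txt): modified={a.txt, b.txt} staged={none}
After op 3 (modify c.txt): modified={a.txt, b.txt, c.txt} staged={none}
After op 4 (git add c.txt): modified={a.txt, b.txt} staged={c.txt}
After op 5 (git add b.txt): modified={a.txt} staged={b.txt, c.txt}
After op 6 (git commit): modified={a.txt} staged={none}
After op 7 (git add a.txt): modified={none} staged={a.txt}
After op 8 (git reset a.txt): modified={a.txt} staged={none}
After op 9 (modify b.txt): modified={a.txt, b.txt} staged={none}
After op 10 (modify c.txt): modified={a.txt, b.txt, c.txt} staged={none}
After op 11 (git add b.txt): modified={a.txt, c.txt} staged={b.txt}
After op 12 (modify b.txt): modified={a.txt, b.txt, c.txt} staged={b.txt}
After op 13 (git add c.txt): modified={a.txt, b.txt} staged={b.txt, c.txt}
After op 14 (git reset b.txt): modified={a.txt, b.txt} staged={c.txt}
Final staged set: {c.txt} -> count=1

Answer: 1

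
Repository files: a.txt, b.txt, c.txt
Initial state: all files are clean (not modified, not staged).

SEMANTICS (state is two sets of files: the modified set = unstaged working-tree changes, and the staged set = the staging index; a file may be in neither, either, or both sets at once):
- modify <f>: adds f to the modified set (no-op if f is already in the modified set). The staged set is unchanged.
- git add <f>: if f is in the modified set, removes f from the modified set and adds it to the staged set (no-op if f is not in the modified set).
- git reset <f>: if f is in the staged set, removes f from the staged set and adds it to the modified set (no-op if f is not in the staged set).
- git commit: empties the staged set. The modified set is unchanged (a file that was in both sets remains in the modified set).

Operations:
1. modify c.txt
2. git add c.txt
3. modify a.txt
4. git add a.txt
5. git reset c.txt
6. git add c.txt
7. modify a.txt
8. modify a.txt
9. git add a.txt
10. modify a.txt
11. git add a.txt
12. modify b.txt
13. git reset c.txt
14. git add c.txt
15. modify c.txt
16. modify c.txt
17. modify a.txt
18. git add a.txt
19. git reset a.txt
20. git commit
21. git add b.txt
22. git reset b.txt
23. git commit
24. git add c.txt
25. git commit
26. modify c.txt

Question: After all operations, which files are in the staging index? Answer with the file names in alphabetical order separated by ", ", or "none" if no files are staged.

After op 1 (modify c.txt): modified={c.txt} staged={none}
After op 2 (git add c.txt): modified={none} staged={c.txt}
After op 3 (modify a.txt): modified={a.txt} staged={c.txt}
After op 4 (git add a.txt): modified={none} staged={a.txt, c.txt}
After op 5 (git reset c.txt): modified={c.txt} staged={a.txt}
After op 6 (git add c.txt): modified={none} staged={a.txt, c.txt}
After op 7 (modify a.txt): modified={a.txt} staged={a.txt, c.txt}
After op 8 (modify a.txt): modified={a.txt} staged={a.txt, c.txt}
After op 9 (git add a.txt): modified={none} staged={a.txt, c.txt}
After op 10 (modify a.txt): modified={a.txt} staged={a.txt, c.txt}
After op 11 (git add a.txt): modified={none} staged={a.txt, c.txt}
After op 12 (modify b.txt): modified={b.txt} staged={a.txt, c.txt}
After op 13 (git reset c.txt): modified={b.txt, c.txt} staged={a.txt}
After op 14 (git add c.txt): modified={b.txt} staged={a.txt, c.txt}
After op 15 (modify c.txt): modified={b.txt, c.txt} staged={a.txt, c.txt}
After op 16 (modify c.txt): modified={b.txt, c.txt} staged={a.txt, c.txt}
After op 17 (modify a.txt): modified={a.txt, b.txt, c.txt} staged={a.txt, c.txt}
After op 18 (git add a.txt): modified={b.txt, c.txt} staged={a.txt, c.txt}
After op 19 (git reset a.txt): modified={a.txt, b.txt, c.txt} staged={c.txt}
After op 20 (git commit): modified={a.txt, b.txt, c.txt} staged={none}
After op 21 (git add b.txt): modified={a.txt, c.txt} staged={b.txt}
After op 22 (git reset b.txt): modified={a.txt, b.txt, c.txt} staged={none}
After op 23 (git commit): modified={a.txt, b.txt, c.txt} staged={none}
After op 24 (git add c.txt): modified={a.txt, b.txt} staged={c.txt}
After op 25 (git commit): modified={a.txt, b.txt} staged={none}
After op 26 (modify c.txt): modified={a.txt, b.txt, c.txt} staged={none}

Answer: none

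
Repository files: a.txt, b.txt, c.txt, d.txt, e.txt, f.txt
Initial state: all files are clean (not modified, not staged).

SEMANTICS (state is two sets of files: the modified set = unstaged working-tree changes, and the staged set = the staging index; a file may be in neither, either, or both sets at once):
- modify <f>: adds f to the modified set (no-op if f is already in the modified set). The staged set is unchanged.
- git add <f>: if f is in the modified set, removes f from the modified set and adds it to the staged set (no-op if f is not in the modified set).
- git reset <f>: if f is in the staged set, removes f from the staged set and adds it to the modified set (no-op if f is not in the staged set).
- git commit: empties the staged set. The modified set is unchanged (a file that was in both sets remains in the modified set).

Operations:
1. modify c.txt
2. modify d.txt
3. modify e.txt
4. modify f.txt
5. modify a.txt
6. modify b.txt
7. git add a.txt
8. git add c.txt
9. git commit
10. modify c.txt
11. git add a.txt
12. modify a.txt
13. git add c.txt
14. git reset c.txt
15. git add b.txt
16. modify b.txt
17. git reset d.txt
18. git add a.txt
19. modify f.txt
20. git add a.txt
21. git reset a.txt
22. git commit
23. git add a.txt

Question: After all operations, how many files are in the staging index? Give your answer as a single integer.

After op 1 (modify c.txt): modified={c.txt} staged={none}
After op 2 (modify d.txt): modified={c.txt, d.txt} staged={none}
After op 3 (modify e.txt): modified={c.txt, d.txt, e.txt} staged={none}
After op 4 (modify f.txt): modified={c.txt, d.txt, e.txt, f.txt} staged={none}
After op 5 (modify a.txt): modified={a.txt, c.txt, d.txt, e.txt, f.txt} staged={none}
After op 6 (modify b.txt): modified={a.txt, b.txt, c.txt, d.txt, e.txt, f.txt} staged={none}
After op 7 (git add a.txt): modified={b.txt, c.txt, d.txt, e.txt, f.txt} staged={a.txt}
After op 8 (git add c.txt): modified={b.txt, d.txt, e.txt, f.txt} staged={a.txt, c.txt}
After op 9 (git commit): modified={b.txt, d.txt, e.txt, f.txt} staged={none}
After op 10 (modify c.txt): modified={b.txt, c.txt, d.txt, e.txt, f.txt} staged={none}
After op 11 (git add a.txt): modified={b.txt, c.txt, d.txt, e.txt, f.txt} staged={none}
After op 12 (modify a.txt): modified={a.txt, b.txt, c.txt, d.txt, e.txt, f.txt} staged={none}
After op 13 (git add c.txt): modified={a.txt, b.txt, d.txt, e.txt, f.txt} staged={c.txt}
After op 14 (git reset c.txt): modified={a.txt, b.txt, c.txt, d.txt, e.txt, f.txt} staged={none}
After op 15 (git add b.txt): modified={a.txt, c.txt, d.txt, e.txt, f.txt} staged={b.txt}
After op 16 (modify b.txt): modified={a.txt, b.txt, c.txt, d.txt, e.txt, f.txt} staged={b.txt}
After op 17 (git reset d.txt): modified={a.txt, b.txt, c.txt, d.txt, e.txt, f.txt} staged={b.txt}
After op 18 (git add a.txt): modified={b.txt, c.txt, d.txt, e.txt, f.txt} staged={a.txt, b.txt}
After op 19 (modify f.txt): modified={b.txt, c.txt, d.txt, e.txt, f.txt} staged={a.txt, b.txt}
After op 20 (git add a.txt): modified={b.txt, c.txt, d.txt, e.txt, f.txt} staged={a.txt, b.txt}
After op 21 (git reset a.txt): modified={a.txt, b.txt, c.txt, d.txt, e.txt, f.txt} staged={b.txt}
After op 22 (git commit): modified={a.txt, b.txt, c.txt, d.txt, e.txt, f.txt} staged={none}
After op 23 (git add a.txt): modified={b.txt, c.txt, d.txt, e.txt, f.txt} staged={a.txt}
Final staged set: {a.txt} -> count=1

Answer: 1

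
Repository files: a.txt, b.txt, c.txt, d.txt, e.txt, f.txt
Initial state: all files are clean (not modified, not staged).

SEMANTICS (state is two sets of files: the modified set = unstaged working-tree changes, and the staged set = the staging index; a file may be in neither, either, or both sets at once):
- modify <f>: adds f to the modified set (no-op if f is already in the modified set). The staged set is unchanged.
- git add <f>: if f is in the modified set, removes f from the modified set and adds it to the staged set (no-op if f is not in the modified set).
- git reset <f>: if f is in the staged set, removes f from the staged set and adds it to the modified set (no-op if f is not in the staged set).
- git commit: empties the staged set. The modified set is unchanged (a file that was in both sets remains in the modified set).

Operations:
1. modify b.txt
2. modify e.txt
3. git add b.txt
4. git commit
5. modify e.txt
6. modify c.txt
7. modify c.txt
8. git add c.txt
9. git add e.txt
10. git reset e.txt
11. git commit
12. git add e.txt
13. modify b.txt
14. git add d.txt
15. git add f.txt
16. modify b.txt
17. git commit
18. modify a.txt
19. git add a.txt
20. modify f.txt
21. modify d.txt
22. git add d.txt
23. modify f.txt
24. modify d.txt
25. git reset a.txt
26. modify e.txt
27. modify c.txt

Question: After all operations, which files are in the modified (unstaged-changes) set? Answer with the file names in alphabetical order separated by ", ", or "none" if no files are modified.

Answer: a.txt, b.txt, c.txt, d.txt, e.txt, f.txt

Derivation:
After op 1 (modify b.txt): modified={b.txt} staged={none}
After op 2 (modify e.txt): modified={b.txt, e.txt} staged={none}
After op 3 (git add b.txt): modified={e.txt} staged={b.txt}
After op 4 (git commit): modified={e.txt} staged={none}
After op 5 (modify e.txt): modified={e.txt} staged={none}
After op 6 (modify c.txt): modified={c.txt, e.txt} staged={none}
After op 7 (modify c.txt): modified={c.txt, e.txt} staged={none}
After op 8 (git add c.txt): modified={e.txt} staged={c.txt}
After op 9 (git add e.txt): modified={none} staged={c.txt, e.txt}
After op 10 (git reset e.txt): modified={e.txt} staged={c.txt}
After op 11 (git commit): modified={e.txt} staged={none}
After op 12 (git add e.txt): modified={none} staged={e.txt}
After op 13 (modify b.txt): modified={b.txt} staged={e.txt}
After op 14 (git add d.txt): modified={b.txt} staged={e.txt}
After op 15 (git add f.txt): modified={b.txt} staged={e.txt}
After op 16 (modify b.txt): modified={b.txt} staged={e.txt}
After op 17 (git commit): modified={b.txt} staged={none}
After op 18 (modify a.txt): modified={a.txt, b.txt} staged={none}
After op 19 (git add a.txt): modified={b.txt} staged={a.txt}
After op 20 (modify f.txt): modified={b.txt, f.txt} staged={a.txt}
After op 21 (modify d.txt): modified={b.txt, d.txt, f.txt} staged={a.txt}
After op 22 (git add d.txt): modified={b.txt, f.txt} staged={a.txt, d.txt}
After op 23 (modify f.txt): modified={b.txt, f.txt} staged={a.txt, d.txt}
After op 24 (modify d.txt): modified={b.txt, d.txt, f.txt} staged={a.txt, d.txt}
After op 25 (git reset a.txt): modified={a.txt, b.txt, d.txt, f.txt} staged={d.txt}
After op 26 (modify e.txt): modified={a.txt, b.txt, d.txt, e.txt, f.txt} staged={d.txt}
After op 27 (modify c.txt): modified={a.txt, b.txt, c.txt, d.txt, e.txt, f.txt} staged={d.txt}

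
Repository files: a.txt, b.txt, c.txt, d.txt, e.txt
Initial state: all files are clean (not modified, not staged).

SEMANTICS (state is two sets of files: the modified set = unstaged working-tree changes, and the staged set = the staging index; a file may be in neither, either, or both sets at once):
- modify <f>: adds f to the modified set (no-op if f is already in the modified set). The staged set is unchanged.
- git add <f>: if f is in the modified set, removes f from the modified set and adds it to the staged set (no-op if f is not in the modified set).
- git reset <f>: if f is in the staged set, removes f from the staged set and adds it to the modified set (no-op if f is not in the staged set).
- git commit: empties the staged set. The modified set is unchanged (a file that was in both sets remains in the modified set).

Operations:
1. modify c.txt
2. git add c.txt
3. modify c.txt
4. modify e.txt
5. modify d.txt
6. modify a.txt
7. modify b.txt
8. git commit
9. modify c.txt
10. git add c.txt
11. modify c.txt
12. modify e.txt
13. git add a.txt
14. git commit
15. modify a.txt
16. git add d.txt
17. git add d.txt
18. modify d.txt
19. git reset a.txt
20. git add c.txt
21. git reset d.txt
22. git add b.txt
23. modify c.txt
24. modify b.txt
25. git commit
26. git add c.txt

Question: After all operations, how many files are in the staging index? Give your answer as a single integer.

After op 1 (modify c.txt): modified={c.txt} staged={none}
After op 2 (git add c.txt): modified={none} staged={c.txt}
After op 3 (modify c.txt): modified={c.txt} staged={c.txt}
After op 4 (modify e.txt): modified={c.txt, e.txt} staged={c.txt}
After op 5 (modify d.txt): modified={c.txt, d.txt, e.txt} staged={c.txt}
After op 6 (modify a.txt): modified={a.txt, c.txt, d.txt, e.txt} staged={c.txt}
After op 7 (modify b.txt): modified={a.txt, b.txt, c.txt, d.txt, e.txt} staged={c.txt}
After op 8 (git commit): modified={a.txt, b.txt, c.txt, d.txt, e.txt} staged={none}
After op 9 (modify c.txt): modified={a.txt, b.txt, c.txt, d.txt, e.txt} staged={none}
After op 10 (git add c.txt): modified={a.txt, b.txt, d.txt, e.txt} staged={c.txt}
After op 11 (modify c.txt): modified={a.txt, b.txt, c.txt, d.txt, e.txt} staged={c.txt}
After op 12 (modify e.txt): modified={a.txt, b.txt, c.txt, d.txt, e.txt} staged={c.txt}
After op 13 (git add a.txt): modified={b.txt, c.txt, d.txt, e.txt} staged={a.txt, c.txt}
After op 14 (git commit): modified={b.txt, c.txt, d.txt, e.txt} staged={none}
After op 15 (modify a.txt): modified={a.txt, b.txt, c.txt, d.txt, e.txt} staged={none}
After op 16 (git add d.txt): modified={a.txt, b.txt, c.txt, e.txt} staged={d.txt}
After op 17 (git add d.txt): modified={a.txt, b.txt, c.txt, e.txt} staged={d.txt}
After op 18 (modify d.txt): modified={a.txt, b.txt, c.txt, d.txt, e.txt} staged={d.txt}
After op 19 (git reset a.txt): modified={a.txt, b.txt, c.txt, d.txt, e.txt} staged={d.txt}
After op 20 (git add c.txt): modified={a.txt, b.txt, d.txt, e.txt} staged={c.txt, d.txt}
After op 21 (git reset d.txt): modified={a.txt, b.txt, d.txt, e.txt} staged={c.txt}
After op 22 (git add b.txt): modified={a.txt, d.txt, e.txt} staged={b.txt, c.txt}
After op 23 (modify c.txt): modified={a.txt, c.txt, d.txt, e.txt} staged={b.txt, c.txt}
After op 24 (modify b.txt): modified={a.txt, b.txt, c.txt, d.txt, e.txt} staged={b.txt, c.txt}
After op 25 (git commit): modified={a.txt, b.txt, c.txt, d.txt, e.txt} staged={none}
After op 26 (git add c.txt): modified={a.txt, b.txt, d.txt, e.txt} staged={c.txt}
Final staged set: {c.txt} -> count=1

Answer: 1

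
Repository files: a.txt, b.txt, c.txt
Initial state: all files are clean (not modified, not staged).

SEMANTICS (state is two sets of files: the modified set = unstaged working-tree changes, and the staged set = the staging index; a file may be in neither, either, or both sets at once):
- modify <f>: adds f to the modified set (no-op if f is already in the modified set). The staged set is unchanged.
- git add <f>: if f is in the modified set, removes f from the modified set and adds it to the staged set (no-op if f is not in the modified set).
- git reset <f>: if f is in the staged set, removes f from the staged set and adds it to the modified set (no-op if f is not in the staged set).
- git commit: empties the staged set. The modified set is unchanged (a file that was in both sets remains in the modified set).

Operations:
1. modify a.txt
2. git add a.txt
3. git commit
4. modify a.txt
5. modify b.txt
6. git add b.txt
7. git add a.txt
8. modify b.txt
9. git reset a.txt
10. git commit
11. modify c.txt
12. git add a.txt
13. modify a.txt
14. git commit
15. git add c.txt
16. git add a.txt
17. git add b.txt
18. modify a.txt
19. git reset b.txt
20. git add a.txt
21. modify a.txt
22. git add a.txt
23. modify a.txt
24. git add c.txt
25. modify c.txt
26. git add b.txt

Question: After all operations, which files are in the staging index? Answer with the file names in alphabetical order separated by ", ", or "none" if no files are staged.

After op 1 (modify a.txt): modified={a.txt} staged={none}
After op 2 (git add a.txt): modified={none} staged={a.txt}
After op 3 (git commit): modified={none} staged={none}
After op 4 (modify a.txt): modified={a.txt} staged={none}
After op 5 (modify b.txt): modified={a.txt, b.txt} staged={none}
After op 6 (git add b.txt): modified={a.txt} staged={b.txt}
After op 7 (git add a.txt): modified={none} staged={a.txt, b.txt}
After op 8 (modify b.txt): modified={b.txt} staged={a.txt, b.txt}
After op 9 (git reset a.txt): modified={a.txt, b.txt} staged={b.txt}
After op 10 (git commit): modified={a.txt, b.txt} staged={none}
After op 11 (modify c.txt): modified={a.txt, b.txt, c.txt} staged={none}
After op 12 (git add a.txt): modified={b.txt, c.txt} staged={a.txt}
After op 13 (modify a.txt): modified={a.txt, b.txt, c.txt} staged={a.txt}
After op 14 (git commit): modified={a.txt, b.txt, c.txt} staged={none}
After op 15 (git add c.txt): modified={a.txt, b.txt} staged={c.txt}
After op 16 (git add a.txt): modified={b.txt} staged={a.txt, c.txt}
After op 17 (git add b.txt): modified={none} staged={a.txt, b.txt, c.txt}
After op 18 (modify a.txt): modified={a.txt} staged={a.txt, b.txt, c.txt}
After op 19 (git reset b.txt): modified={a.txt, b.txt} staged={a.txt, c.txt}
After op 20 (git add a.txt): modified={b.txt} staged={a.txt, c.txt}
After op 21 (modify a.txt): modified={a.txt, b.txt} staged={a.txt, c.txt}
After op 22 (git add a.txt): modified={b.txt} staged={a.txt, c.txt}
After op 23 (modify a.txt): modified={a.txt, b.txt} staged={a.txt, c.txt}
After op 24 (git add c.txt): modified={a.txt, b.txt} staged={a.txt, c.txt}
After op 25 (modify c.txt): modified={a.txt, b.txt, c.txt} staged={a.txt, c.txt}
After op 26 (git add b.txt): modified={a.txt, c.txt} staged={a.txt, b.txt, c.txt}

Answer: a.txt, b.txt, c.txt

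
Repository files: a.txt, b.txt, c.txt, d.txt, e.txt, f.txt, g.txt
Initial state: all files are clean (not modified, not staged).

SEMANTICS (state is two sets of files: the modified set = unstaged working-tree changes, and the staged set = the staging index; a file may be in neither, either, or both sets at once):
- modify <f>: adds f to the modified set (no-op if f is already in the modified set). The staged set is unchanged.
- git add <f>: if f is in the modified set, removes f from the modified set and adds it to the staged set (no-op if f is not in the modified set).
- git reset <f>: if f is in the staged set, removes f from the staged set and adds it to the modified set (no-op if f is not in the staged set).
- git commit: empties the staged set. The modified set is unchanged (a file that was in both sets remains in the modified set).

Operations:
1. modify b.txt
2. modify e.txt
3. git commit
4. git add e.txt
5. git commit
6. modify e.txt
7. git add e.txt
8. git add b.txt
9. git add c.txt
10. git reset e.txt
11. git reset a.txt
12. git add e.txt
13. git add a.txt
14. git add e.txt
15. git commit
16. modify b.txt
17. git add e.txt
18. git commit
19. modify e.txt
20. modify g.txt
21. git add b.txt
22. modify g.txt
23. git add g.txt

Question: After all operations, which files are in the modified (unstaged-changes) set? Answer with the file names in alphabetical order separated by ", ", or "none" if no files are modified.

Answer: e.txt

Derivation:
After op 1 (modify b.txt): modified={b.txt} staged={none}
After op 2 (modify e.txt): modified={b.txt, e.txt} staged={none}
After op 3 (git commit): modified={b.txt, e.txt} staged={none}
After op 4 (git add e.txt): modified={b.txt} staged={e.txt}
After op 5 (git commit): modified={b.txt} staged={none}
After op 6 (modify e.txt): modified={b.txt, e.txt} staged={none}
After op 7 (git add e.txt): modified={b.txt} staged={e.txt}
After op 8 (git add b.txt): modified={none} staged={b.txt, e.txt}
After op 9 (git add c.txt): modified={none} staged={b.txt, e.txt}
After op 10 (git reset e.txt): modified={e.txt} staged={b.txt}
After op 11 (git reset a.txt): modified={e.txt} staged={b.txt}
After op 12 (git add e.txt): modified={none} staged={b.txt, e.txt}
After op 13 (git add a.txt): modified={none} staged={b.txt, e.txt}
After op 14 (git add e.txt): modified={none} staged={b.txt, e.txt}
After op 15 (git commit): modified={none} staged={none}
After op 16 (modify b.txt): modified={b.txt} staged={none}
After op 17 (git add e.txt): modified={b.txt} staged={none}
After op 18 (git commit): modified={b.txt} staged={none}
After op 19 (modify e.txt): modified={b.txt, e.txt} staged={none}
After op 20 (modify g.txt): modified={b.txt, e.txt, g.txt} staged={none}
After op 21 (git add b.txt): modified={e.txt, g.txt} staged={b.txt}
After op 22 (modify g.txt): modified={e.txt, g.txt} staged={b.txt}
After op 23 (git add g.txt): modified={e.txt} staged={b.txt, g.txt}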